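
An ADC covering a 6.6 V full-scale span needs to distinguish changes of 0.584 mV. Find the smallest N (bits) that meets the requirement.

Number of steps required ≥ 6.6 V / 0.584 mV = 11301.37.
Need 2^N ≥ 11301.37; 2^13 = 8192, 2^14 = 16384.
Minimum N = 14.

14 bits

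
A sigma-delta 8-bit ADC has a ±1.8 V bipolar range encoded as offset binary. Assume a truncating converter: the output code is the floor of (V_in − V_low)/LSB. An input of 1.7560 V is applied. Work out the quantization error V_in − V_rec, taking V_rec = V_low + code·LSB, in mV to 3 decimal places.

12.250 mV

Step size: 3.6 V ÷ 2^8 = 14.062 mV.
Scaled input = 252.8711 LSBs, so code = 252.
V_rec = (−1.8) + 252·0.0140625 = 1.74375 V.
Error = 1.7560 − 1.74375 = 0.01225 V = 12.250 mV.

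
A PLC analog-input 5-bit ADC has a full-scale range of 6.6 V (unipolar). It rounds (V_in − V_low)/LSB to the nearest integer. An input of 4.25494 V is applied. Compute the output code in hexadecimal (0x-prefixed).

Full-scale span = 6.6 V; LSB = 6.6/2^5 = 206.250 mV.
Input sits at 20.630 steps above V_low.
Round → code 21.
In hexadecimal (0x-prefixed): 0x15.

code 0x15 (decimal 21)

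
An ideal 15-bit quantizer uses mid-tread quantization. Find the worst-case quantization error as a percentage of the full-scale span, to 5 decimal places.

0.00153 %

Rounding → worst-case error = ½ LSB = V_FS/2^16, so 100/65536 = 0.00152588 % of full scale.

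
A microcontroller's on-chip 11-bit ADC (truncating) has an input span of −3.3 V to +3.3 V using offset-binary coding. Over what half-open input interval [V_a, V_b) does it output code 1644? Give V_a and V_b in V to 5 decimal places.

[1.99805 V, 2.00127 V)

LSB = 6.6/2^11 = 3.223 mV.
V_a = V_low + 1644·LSB = 1.99805 V; V_b = V_low + 1645·LSB = 2.00127 V.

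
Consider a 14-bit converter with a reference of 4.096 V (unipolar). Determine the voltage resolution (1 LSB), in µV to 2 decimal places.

Full-scale span = 4.096 V.
LSB = 4.096 / 2^14 = 4.096 / 16384 = 0.00025 V = 250.00 µV.

250.00 µV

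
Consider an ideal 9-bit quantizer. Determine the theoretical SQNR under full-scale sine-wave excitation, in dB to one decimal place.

55.9 dB

SNR ≈ 6.02·N + 1.76 dB = 6.02·9 + 1.76 = 55.94 dB.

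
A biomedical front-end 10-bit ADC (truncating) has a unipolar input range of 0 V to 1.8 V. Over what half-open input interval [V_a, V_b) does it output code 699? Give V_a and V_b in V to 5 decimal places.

LSB = 1.8/2^10 = 1.758 mV.
V_a = V_low + 699·LSB = 1.22871 V; V_b = V_low + 700·LSB = 1.23047 V.

[1.22871 V, 1.23047 V)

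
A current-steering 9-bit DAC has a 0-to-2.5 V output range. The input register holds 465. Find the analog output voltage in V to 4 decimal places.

2.2705 V

LSB = 2.5 V / 2^9 = 4.883 mV.
V_out = 0 + 465 × 0.00488281 V = 2.27051 V.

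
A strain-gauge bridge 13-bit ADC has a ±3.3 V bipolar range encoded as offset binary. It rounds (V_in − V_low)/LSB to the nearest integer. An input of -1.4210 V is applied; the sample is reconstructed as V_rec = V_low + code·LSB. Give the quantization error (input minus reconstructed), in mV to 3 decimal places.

0.191 mV

One LSB is 6.6 V / 8192 = 0.806 mV.
Scaled input = 2332.2376 LSBs, so code = 2332.
V_rec = (−3.3) + 2332·0.000805664 = -1.4211914 V.
Difference: 0.000191406 V → 0.191 mV.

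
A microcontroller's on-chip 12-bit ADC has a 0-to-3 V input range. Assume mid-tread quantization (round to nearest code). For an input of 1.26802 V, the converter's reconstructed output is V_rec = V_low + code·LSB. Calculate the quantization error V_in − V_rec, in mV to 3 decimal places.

0.198 mV

LSB = 3/2^12 = 0.732 mV.
(1.26802 − 0)/0.000732422 = 1731.2700; round gives code 1731.
Code 1731 maps back to 0 + 1731×0.000732422 V = 1.2678223 V.
V_in − V_rec = 0.000197734 V = 0.198 mV.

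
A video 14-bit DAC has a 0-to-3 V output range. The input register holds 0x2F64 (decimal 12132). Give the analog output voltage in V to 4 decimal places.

LSB = 3 V / 2^14 = 183.11 µV.
Code 0x2F64 = 12132 decimal.
V_out = 0 + 12132 × 0.000183105 V = 2.22144 V.

2.2214 V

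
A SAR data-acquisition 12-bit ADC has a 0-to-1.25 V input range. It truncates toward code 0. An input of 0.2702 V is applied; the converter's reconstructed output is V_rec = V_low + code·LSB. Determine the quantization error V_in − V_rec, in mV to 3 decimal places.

Step size: 1.25 V ÷ 2^12 = 305.18 µV.
(0.2702 − 0)/0.000305176 = 885.3914; ⌊·⌋ gives code 885.
V_rec = 0 + 885·0.000305176 = 0.27008057 V.
Error = 0.2702 − 0.27008057 = 0.000119434 V = 0.119 mV.

0.119 mV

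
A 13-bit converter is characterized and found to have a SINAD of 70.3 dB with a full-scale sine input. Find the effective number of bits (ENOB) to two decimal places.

ENOB = (SINAD − 1.76) / 6.02 = (70.3 − 1.76)/6.02 = 11.385.

11.39 bits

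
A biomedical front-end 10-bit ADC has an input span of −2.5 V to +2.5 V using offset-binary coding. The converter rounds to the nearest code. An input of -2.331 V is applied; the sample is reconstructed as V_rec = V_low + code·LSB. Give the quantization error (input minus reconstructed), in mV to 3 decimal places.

-1.898 mV

One LSB is 5 V / 1024 = 4.883 mV.
(-2.331 − (−2.5))/0.00488281 = 34.6112; round gives code 35.
Reconstructed: -2.3291016 V.
V_in − V_rec = -0.00189844 V = -1.898 mV.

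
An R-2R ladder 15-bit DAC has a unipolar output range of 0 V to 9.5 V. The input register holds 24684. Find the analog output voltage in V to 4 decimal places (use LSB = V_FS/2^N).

7.1563 V

LSB = 9.5 V / 2^15 = 289.92 µV.
V_out = 0 + 24684 × 0.000289917 V = 7.15631 V.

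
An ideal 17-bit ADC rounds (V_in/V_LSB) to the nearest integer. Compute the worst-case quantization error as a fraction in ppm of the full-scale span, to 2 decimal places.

3.81 ppm

Rounding → worst-case error = ½ LSB = V_FS/2^18, so 1e+06/262144 = 3.8147 ppm of full scale.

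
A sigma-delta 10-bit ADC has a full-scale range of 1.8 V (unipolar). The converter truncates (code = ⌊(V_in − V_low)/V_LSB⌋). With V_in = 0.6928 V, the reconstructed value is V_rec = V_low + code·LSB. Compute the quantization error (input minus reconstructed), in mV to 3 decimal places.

0.222 mV

LSB = 1.8/2^10 = 1.758 mV.
Scaled input = 394.1262 LSBs, so code = 394.
V_rec = 0 + 394·0.00175781 = 0.69257813 V.
V_in − V_rec = 0.000221875 V = 0.222 mV.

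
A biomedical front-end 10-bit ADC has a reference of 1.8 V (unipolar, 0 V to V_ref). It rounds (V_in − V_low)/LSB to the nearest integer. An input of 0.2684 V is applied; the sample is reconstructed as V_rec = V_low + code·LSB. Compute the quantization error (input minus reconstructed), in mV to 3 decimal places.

Step size: 1.8 V ÷ 2^10 = 1.758 mV.
Scaled input = 152.6898 LSBs, so code = 153.
V_rec = 0 + 153·0.00175781 = 0.26894531 V.
Error = 0.2684 − 0.26894531 = -0.000545313 V = -0.545 mV.

-0.545 mV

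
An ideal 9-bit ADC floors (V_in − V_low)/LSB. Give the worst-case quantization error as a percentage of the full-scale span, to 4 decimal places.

0.1953 %

Truncating → worst-case error = 1 LSB = V_FS/2^9, so 100/512 = 0.195312 % of full scale.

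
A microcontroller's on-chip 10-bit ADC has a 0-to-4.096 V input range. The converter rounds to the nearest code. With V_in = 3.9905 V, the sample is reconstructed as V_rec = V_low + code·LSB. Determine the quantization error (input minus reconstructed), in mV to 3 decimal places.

LSB = 4.096/2^10 = 4.000 mV.
(3.9905 − 0)/0.004 = 997.6250; round gives code 998.
V_rec = 0 + 998·0.004 = 3.992 V.
V_in − V_rec = -0.0015 V = -1.500 mV.

-1.500 mV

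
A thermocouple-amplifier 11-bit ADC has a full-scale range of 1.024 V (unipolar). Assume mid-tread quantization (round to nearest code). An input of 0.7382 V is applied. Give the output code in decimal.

code 1476

LSB = 1.024 V / 2048 = 0.500 mV.
(0.7382 − 0) / 0.0005 = 1476.400 LSBs.
Round → code 1476.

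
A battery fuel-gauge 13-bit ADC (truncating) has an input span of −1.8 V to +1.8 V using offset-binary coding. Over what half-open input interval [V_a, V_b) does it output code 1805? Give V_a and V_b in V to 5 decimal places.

LSB = 3.6/2^13 = 439.45 µV.
V_a = V_low + 1805·LSB = -1.00679 V; V_b = V_low + 1806·LSB = -1.00635 V.

[-1.00679 V, -1.00635 V)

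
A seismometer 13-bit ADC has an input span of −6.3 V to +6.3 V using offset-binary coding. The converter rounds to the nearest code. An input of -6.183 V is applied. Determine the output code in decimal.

code 76

With 8192 levels over 12.6 V, one step is 1.538 mV.
Input sits at 76.069 steps above V_low.
So the output code is 76.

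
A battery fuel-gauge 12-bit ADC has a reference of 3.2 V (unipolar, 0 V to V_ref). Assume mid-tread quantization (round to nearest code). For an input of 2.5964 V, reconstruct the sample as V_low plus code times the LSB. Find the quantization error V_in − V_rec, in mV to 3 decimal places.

0.306 mV

One LSB is 3.2 V / 4096 = 0.781 mV.
(V_in − V_low)/LSB = (2.5964 − 0)/0.00078125 = 3323.3920 → code 3323 (round).
Code 3323 maps back to 0 + 3323×0.00078125 V = 2.5960938 V.
V_in − V_rec = 0.00030625 V = 0.306 mV.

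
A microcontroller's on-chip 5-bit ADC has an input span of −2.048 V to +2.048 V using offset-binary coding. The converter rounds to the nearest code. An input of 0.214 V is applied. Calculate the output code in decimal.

code 18

Full-scale span = 4.096 V; LSB = 4.096/2^5 = 128.000 mV.
Input sits at 17.672 steps above V_low.
Round → code 18.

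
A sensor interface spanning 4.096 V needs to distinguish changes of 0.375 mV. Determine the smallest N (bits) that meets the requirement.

14 bits

Number of steps required ≥ 4.096 V / 0.375 mV = 10922.67.
Need 2^N ≥ 10922.67; 2^13 = 8192, 2^14 = 16384.
Minimum N = 14.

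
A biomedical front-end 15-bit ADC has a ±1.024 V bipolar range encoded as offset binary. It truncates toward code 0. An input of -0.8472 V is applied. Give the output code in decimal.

code 2828

Full-scale span = 2.048 V; LSB = 2.048/2^15 = 62.50 µV.
Input sits at 2828.800 steps above V_low.
Floor → code 2828.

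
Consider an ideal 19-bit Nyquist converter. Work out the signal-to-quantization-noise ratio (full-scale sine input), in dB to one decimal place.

SNR ≈ 6.02·N + 1.76 dB = 6.02·19 + 1.76 = 116.14 dB.

116.1 dB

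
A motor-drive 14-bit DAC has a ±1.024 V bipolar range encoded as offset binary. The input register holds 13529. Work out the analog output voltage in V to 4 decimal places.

LSB = 2.048 V / 2^14 = 125.00 µV.
V_out = (−1.024) + 13529 × 0.000125 V = 0.667125 V.

0.6671 V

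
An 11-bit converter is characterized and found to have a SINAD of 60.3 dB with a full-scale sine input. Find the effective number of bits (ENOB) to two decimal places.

ENOB = (SINAD − 1.76) / 6.02 = (60.3 − 1.76)/6.02 = 9.724.

9.72 bits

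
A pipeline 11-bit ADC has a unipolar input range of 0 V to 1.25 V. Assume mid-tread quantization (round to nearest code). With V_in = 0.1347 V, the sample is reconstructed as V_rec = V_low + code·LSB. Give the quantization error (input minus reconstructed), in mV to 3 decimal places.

-0.188 mV

LSB = 1.25/2^11 = 0.610 mV.
Scaled input = 220.6925 LSBs, so code = 221.
V_rec = 0 + 221·0.000610352 = 0.1348877 V.
Difference: -0.000187695 V → -0.188 mV.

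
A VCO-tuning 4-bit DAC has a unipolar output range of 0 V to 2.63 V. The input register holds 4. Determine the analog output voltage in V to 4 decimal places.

LSB = 2.63 V / 2^4 = 164.375 mV.
V_out = 0 + 4 × 0.164375 V = 0.6575 V.

0.6575 V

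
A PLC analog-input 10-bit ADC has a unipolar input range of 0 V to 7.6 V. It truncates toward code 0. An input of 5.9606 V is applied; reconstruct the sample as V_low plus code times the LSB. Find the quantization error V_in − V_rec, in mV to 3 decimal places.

0.834 mV

Step size: 7.6 V ÷ 2^10 = 7.422 mV.
Scaled input = 803.1124 LSBs, so code = 803.
Reconstructed: 5.9597656 V.
Difference: 0.000834375 V → 0.834 mV.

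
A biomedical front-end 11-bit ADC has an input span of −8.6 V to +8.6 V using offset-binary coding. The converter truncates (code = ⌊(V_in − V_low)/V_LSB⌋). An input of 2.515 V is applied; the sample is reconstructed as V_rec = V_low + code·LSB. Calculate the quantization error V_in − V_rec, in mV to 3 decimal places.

3.867 mV

LSB = 17.2/2^11 = 8.398 mV.
Scaled input = 1323.4605 LSBs, so code = 1323.
Code 1323 maps back to (−8.6) + 1323×0.00839844 V = 2.5111328 V.
V_in − V_rec = 0.00386719 V = 3.867 mV.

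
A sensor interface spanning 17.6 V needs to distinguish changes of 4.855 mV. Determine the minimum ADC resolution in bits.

Number of steps required ≥ 17.6 V / 4.855 mV = 3625.13.
Need 2^N ≥ 3625.13; 2^11 = 2048, 2^12 = 4096.
Minimum N = 12.

12 bits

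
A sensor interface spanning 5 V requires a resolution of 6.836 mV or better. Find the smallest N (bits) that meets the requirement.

10 bits

Number of steps required ≥ 5 V / 6.836 mV = 731.42.
Need 2^N ≥ 731.42; 2^9 = 512, 2^10 = 1024.
Minimum N = 10.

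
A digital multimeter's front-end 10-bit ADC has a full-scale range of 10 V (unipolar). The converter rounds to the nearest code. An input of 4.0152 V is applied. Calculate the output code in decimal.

code 411

LSB = 10 V / 1024 = 9.766 mV.
Input sits at 411.156 steps above V_low.
So the output code is 411.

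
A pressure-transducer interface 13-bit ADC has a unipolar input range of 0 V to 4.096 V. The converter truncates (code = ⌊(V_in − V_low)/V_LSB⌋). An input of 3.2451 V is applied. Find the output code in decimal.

code 6490

LSB = 4.096 V / 8192 = 0.500 mV.
(3.2451 − 0) / 0.0005 = 6490.200 LSBs.
So the output code is 6490.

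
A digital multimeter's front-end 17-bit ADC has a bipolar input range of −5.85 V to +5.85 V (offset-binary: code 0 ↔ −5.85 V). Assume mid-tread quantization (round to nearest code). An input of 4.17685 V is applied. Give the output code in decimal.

code 112328

Full-scale span = 11.7 V; LSB = 11.7/2^17 = 89.26 µV.
Input sits at 112328.144 steps above V_low.
round(112328.144) = 112328.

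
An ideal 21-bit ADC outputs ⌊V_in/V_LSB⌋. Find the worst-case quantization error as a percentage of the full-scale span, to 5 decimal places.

0.00005 %

Truncating → worst-case error = 1 LSB = V_FS/2^21, so 100/2097152 = 4.76837e-05 % of full scale.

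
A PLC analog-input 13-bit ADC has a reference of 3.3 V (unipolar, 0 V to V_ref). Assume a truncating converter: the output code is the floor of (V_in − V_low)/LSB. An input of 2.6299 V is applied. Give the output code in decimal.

With 8192 levels over 3.3 V, one step is 402.83 µV.
Input sits at 6528.528 steps above V_low.
⌊·⌋(6528.528) = 6528.

code 6528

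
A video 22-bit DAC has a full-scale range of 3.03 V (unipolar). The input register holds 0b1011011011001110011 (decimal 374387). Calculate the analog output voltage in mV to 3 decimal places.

LSB = 3.03 V / 2^22 = 0.72 µV.
Code 0b1011011011001110011 = 374387 decimal.
V_out = 0 + 374387 × 7.22408e-07 V = 0.27046 V.
= 270.460 mV.

270.460 mV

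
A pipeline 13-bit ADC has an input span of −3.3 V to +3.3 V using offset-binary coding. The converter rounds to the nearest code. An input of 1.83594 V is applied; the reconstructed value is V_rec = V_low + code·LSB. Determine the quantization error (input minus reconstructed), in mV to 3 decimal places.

-0.168 mV

Step size: 6.6 V ÷ 2^13 = 0.806 mV.
Scaled input = 6374.7910 LSBs, so code = 6375.
Code 6375 maps back to (−3.3) + 6375×0.000805664 V = 1.8361084 V.
Difference: -0.000168398 V → -0.168 mV.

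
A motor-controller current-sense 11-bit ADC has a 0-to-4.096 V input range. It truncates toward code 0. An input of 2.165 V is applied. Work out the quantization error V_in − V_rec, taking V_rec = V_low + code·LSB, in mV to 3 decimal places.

Step size: 4.096 V ÷ 2^11 = 2.000 mV.
Scaled input = 1082.5000 LSBs, so code = 1082.
Reconstructed: 2.164 V.
Error = 2.165 − 2.164 = 0.001 V = 1.000 mV.

1.000 mV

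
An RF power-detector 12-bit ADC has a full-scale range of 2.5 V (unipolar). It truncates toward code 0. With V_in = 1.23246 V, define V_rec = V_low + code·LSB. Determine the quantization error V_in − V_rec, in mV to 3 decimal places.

LSB = 2.5/2^12 = 0.610 mV.
(1.23246 − 0)/0.000610352 = 2019.2625; ⌊·⌋ gives code 2019.
V_rec = 0 + 2019·0.000610352 = 1.2322998 V.
V_in − V_rec = 0.000160195 V = 0.160 mV.

0.160 mV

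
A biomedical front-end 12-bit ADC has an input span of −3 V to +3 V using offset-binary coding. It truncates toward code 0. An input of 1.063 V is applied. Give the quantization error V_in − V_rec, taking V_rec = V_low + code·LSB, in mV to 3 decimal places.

0.988 mV

One LSB is 6 V / 4096 = 1.465 mV.
Scaled input = 2773.6747 LSBs, so code = 2773.
Reconstructed: 1.0620117 V.
Difference: 0.000988281 V → 0.988 mV.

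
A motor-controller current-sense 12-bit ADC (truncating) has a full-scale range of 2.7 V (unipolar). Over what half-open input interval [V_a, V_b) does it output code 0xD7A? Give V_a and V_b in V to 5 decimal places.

[2.27417 V, 2.27483 V)

LSB = 2.7/2^12 = 0.659 mV.
Code 0xD7A = 3450 decimal.
V_a = V_low + 3450·LSB = 2.27417 V; V_b = V_low + 3451·LSB = 2.27483 V.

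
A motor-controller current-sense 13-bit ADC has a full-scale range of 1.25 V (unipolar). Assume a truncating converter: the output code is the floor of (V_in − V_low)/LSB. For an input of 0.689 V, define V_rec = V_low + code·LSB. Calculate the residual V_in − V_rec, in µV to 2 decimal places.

Step size: 1.25 V ÷ 2^13 = 152.59 µV.
Scaled input = 4515.4304 LSBs, so code = 4515.
Code 4515 maps back to 0 + 4515×0.000152588 V = 0.68893433 V.
V_in − V_rec = 6.56738e-05 V = 65.67 µV.

65.67 µV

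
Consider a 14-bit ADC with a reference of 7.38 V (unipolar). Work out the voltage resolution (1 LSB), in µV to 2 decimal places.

450.44 µV

Full-scale span = 7.38 V.
LSB = 7.38 / 2^14 = 7.38 / 16384 = 0.000450439 V = 450.44 µV.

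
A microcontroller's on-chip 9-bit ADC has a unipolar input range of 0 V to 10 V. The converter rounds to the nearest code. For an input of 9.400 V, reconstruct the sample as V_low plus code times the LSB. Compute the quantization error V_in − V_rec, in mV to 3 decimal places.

Step size: 10 V ÷ 2^9 = 19.531 mV.
Scaled input = 481.2800 LSBs, so code = 481.
Code 481 maps back to 0 + 481×0.0195312 V = 9.3945312 V.
Error = 9.400 − 9.3945312 = 0.00546875 V = 5.469 mV.

5.469 mV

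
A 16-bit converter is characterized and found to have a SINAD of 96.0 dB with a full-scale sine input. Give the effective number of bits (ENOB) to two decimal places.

15.65 bits

ENOB = (SINAD − 1.76) / 6.02 = (96.0 − 1.76)/6.02 = 15.654.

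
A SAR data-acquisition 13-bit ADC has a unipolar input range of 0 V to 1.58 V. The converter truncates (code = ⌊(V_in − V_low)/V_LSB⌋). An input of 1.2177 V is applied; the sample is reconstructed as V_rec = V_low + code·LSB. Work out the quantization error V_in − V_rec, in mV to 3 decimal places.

LSB = 1.58/2^13 = 192.87 µV.
(V_in − V_low)/LSB = (1.2177 − 0)/0.000192871 = 6313.5433 → code 6313 (floor).
Reconstructed: 1.2175952 V.
Error = 1.2177 − 1.2175952 = 0.000104785 V = 0.105 mV.

0.105 mV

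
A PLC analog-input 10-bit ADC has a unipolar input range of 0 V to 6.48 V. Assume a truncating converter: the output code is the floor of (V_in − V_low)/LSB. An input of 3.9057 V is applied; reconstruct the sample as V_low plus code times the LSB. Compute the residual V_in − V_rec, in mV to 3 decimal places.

Step size: 6.48 V ÷ 2^10 = 6.328 mV.
(3.9057 − 0)/0.00632813 = 617.1970; ⌊·⌋ gives code 617.
Reconstructed: 3.9044531 V.
Error = 3.9057 − 3.9044531 = 0.00124687 V = 1.247 mV.

1.247 mV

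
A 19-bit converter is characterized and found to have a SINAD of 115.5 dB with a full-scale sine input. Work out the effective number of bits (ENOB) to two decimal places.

ENOB = (SINAD − 1.76) / 6.02 = (115.5 − 1.76)/6.02 = 18.894.

18.89 bits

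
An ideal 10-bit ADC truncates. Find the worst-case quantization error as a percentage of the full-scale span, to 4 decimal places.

Truncating → worst-case error = 1 LSB = V_FS/2^10, so 100/1024 = 0.0976562 % of full scale.

0.0977 %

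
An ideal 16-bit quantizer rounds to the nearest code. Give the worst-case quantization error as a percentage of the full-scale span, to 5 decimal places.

0.00076 %

Rounding → worst-case error = ½ LSB = V_FS/2^17, so 100/131072 = 0.000762939 % of full scale.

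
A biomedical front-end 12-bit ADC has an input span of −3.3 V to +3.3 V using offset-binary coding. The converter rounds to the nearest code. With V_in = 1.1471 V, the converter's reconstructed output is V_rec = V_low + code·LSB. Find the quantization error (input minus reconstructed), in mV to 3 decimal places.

One LSB is 6.6 V / 4096 = 1.611 mV.
Scaled input = 2759.8972 LSBs, so code = 2760.
Code 2760 maps back to (−3.3) + 2760×0.00161133 V = 1.1472656 V.
Error = 1.1471 − 1.1472656 = -0.000165625 V = -0.166 mV.

-0.166 mV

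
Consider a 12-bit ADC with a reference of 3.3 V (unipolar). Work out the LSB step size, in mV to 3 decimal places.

Full-scale span = 3.3 V.
LSB = 3.3 / 2^12 = 3.3 / 4096 = 0.000805664 V = 0.806 mV.

0.806 mV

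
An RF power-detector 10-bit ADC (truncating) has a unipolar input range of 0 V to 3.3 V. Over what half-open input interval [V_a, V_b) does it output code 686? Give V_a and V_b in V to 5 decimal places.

LSB = 3.3/2^10 = 3.223 mV.
V_a = V_low + 686·LSB = 2.21074 V; V_b = V_low + 687·LSB = 2.21396 V.

[2.21074 V, 2.21396 V)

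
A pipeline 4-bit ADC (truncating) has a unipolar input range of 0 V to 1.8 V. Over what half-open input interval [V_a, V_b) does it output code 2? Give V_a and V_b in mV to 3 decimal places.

LSB = 1.8/2^4 = 112.500 mV.
V_a = V_low + 2·LSB = 0.225 V; V_b = V_low + 3·LSB = 0.3375 V.

[225.000 mV, 337.500 mV)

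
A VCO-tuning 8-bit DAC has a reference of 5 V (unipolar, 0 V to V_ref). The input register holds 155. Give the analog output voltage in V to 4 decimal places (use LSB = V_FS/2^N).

LSB = 5 V / 2^8 = 19.531 mV.
V_out = 0 + 155 × 0.0195312 V = 3.02734 V.

3.0273 V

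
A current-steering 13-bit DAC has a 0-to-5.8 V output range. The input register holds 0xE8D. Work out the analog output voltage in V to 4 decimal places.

2.6373 V

LSB = 5.8 V / 2^13 = 0.708 mV.
Code 0xE8D = 3725 decimal.
V_out = 0 + 3725 × 0.000708008 V = 2.63733 V.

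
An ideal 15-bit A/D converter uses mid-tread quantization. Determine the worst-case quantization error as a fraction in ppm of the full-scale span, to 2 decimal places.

15.26 ppm

Rounding → worst-case error = ½ LSB = V_FS/2^16, so 1e+06/65536 = 15.2588 ppm of full scale.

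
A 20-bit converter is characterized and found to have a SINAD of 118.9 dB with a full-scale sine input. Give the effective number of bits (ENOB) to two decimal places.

ENOB = (SINAD − 1.76) / 6.02 = (118.9 − 1.76)/6.02 = 19.458.

19.46 bits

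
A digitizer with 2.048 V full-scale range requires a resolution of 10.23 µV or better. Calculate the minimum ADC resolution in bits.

18 bits

Number of steps required ≥ 2.048 V / 10.23 µV = 200195.50.
Need 2^N ≥ 200195.50; 2^17 = 131072, 2^18 = 262144.
Minimum N = 18.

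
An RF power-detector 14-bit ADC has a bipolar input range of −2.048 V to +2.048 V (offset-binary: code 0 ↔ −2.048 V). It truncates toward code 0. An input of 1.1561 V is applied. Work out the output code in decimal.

With 16384 levels over 4.096 V, one step is 250.00 µV.
Input sits at 12816.400 steps above V_low.
⌊·⌋(12816.400) = 12816.

code 12816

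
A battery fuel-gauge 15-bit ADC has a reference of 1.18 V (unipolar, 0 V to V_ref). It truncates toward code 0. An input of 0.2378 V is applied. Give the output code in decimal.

LSB = 1.18 V / 32768 = 36.01 µV.
Input sits at 6603.585 steps above V_low.
So the output code is 6603.

code 6603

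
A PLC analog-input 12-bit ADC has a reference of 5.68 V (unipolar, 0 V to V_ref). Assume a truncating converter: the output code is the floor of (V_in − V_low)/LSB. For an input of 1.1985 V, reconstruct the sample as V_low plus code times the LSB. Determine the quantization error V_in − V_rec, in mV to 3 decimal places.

Step size: 5.68 V ÷ 2^12 = 1.387 mV.
Scaled input = 864.2704 LSBs, so code = 864.
V_rec = 0 + 864·0.00138672 = 1.198125 V.
Error = 1.1985 − 1.198125 = 0.000375 V = 0.375 mV.

0.375 mV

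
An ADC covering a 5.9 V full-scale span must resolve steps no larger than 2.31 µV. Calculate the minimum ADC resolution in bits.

22 bits

Number of steps required ≥ 5.9 V / 2.31 µV = 2554112.55.
Need 2^N ≥ 2554112.55; 2^21 = 2097152, 2^22 = 4194304.
Minimum N = 22.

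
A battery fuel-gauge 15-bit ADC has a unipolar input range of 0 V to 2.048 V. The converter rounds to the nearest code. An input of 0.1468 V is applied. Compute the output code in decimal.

code 2349

With 32768 levels over 2.048 V, one step is 62.50 µV.
(V_in − V_low)/LSB = (0.1468 − 0) / 6.25e-05 = 2348.800.
round(2348.800) = 2349.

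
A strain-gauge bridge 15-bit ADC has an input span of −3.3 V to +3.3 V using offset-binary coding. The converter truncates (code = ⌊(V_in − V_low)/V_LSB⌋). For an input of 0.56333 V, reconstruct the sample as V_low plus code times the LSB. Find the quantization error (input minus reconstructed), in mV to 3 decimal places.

One LSB is 6.6 V / 32768 = 201.42 µV.
(V_in − V_low)/LSB = (0.56333 − (−3.3))/0.000201416 = 19180.8481 → code 19180 (floor).
Reconstructed: 0.56315918 V.
Error = 0.56333 − 0.56315918 = 0.00017082 V = 0.171 mV.

0.171 mV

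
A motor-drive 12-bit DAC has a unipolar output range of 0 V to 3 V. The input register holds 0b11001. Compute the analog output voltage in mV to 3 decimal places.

18.311 mV

LSB = 3 V / 2^12 = 0.732 mV.
Code 0b11001 = 25 decimal.
V_out = 0 + 25 × 0.000732422 V = 0.0183105 V.
= 18.311 mV.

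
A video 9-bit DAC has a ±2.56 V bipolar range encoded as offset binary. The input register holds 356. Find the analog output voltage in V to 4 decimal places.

1.0000 V

LSB = 5.12 V / 2^9 = 10.000 mV.
V_out = (−2.56) + 356 × 0.01 V = 1 V.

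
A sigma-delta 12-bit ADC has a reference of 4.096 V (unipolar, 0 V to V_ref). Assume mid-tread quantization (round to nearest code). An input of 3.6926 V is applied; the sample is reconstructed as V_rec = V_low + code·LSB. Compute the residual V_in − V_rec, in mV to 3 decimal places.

Step size: 4.096 V ÷ 2^12 = 1.000 mV.
(3.6926 − 0)/0.001 = 3692.6000; round gives code 3693.
Code 3693 maps back to 0 + 3693×0.001 V = 3.693 V.
Error = 3.6926 − 3.693 = -0.0004 V = -0.400 mV.

-0.400 mV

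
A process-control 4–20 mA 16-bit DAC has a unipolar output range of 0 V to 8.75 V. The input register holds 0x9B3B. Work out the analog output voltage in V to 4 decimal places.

5.3057 V

LSB = 8.75 V / 2^16 = 133.51 µV.
Code 0x9B3B = 39739 decimal.
V_out = 0 + 39739 × 0.000133514 V = 5.30573 V.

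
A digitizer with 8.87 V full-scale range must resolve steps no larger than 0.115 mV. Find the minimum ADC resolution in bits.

17 bits

Number of steps required ≥ 8.87 V / 0.115 mV = 77130.43.
Need 2^N ≥ 77130.43; 2^16 = 65536, 2^17 = 131072.
Minimum N = 17.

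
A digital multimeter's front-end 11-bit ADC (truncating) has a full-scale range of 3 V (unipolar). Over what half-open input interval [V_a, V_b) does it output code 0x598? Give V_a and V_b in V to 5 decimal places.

LSB = 3/2^11 = 1.465 mV.
Code 0x598 = 1432 decimal.
V_a = V_low + 1432·LSB = 2.09766 V; V_b = V_low + 1433·LSB = 2.09912 V.

[2.09766 V, 2.09912 V)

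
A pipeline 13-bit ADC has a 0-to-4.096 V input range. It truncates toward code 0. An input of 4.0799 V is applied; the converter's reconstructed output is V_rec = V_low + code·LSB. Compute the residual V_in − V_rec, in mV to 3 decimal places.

One LSB is 4.096 V / 8192 = 0.500 mV.
(4.0799 − 0)/0.0005 = 8159.8000; ⌊·⌋ gives code 8159.
Reconstructed: 4.0795 V.
Difference: 0.0004 V → 0.400 mV.

0.400 mV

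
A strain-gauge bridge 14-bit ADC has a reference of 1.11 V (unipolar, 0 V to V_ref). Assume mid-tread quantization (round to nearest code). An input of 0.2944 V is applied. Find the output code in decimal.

code 4345

With 16384 levels over 1.11 V, one step is 67.75 µV.
Input sits at 4345.450 steps above V_low.
Round → code 4345.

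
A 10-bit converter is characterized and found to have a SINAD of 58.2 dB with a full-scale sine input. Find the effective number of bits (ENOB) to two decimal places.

ENOB = (SINAD − 1.76) / 6.02 = (58.2 − 1.76)/6.02 = 9.375.

9.38 bits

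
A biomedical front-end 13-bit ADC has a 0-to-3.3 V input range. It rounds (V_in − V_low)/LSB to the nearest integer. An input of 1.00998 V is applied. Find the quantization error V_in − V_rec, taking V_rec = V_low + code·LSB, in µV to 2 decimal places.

80.10 µV

Step size: 3.3 V ÷ 2^13 = 402.83 µV.
(V_in − V_low)/LSB = (1.00998 − 0)/0.000402832 = 2507.1988 → code 2507 (round).
Code 2507 maps back to 0 + 2507×0.000402832 V = 1.0098999 V.
V_in − V_rec = 8.00977e-05 V = 80.10 µV.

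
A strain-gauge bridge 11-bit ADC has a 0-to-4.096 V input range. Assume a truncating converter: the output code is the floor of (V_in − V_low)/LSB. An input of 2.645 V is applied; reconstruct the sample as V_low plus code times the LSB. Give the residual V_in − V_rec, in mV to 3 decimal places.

1.000 mV

One LSB is 4.096 V / 2048 = 2.000 mV.
Scaled input = 1322.5000 LSBs, so code = 1322.
V_rec = 0 + 1322·0.002 = 2.644 V.
V_in − V_rec = 0.001 V = 1.000 mV.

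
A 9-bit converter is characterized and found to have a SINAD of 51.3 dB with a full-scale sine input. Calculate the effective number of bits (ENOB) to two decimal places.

8.23 bits

ENOB = (SINAD − 1.76) / 6.02 = (51.3 − 1.76)/6.02 = 8.229.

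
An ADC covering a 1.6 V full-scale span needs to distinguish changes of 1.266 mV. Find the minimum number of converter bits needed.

Number of steps required ≥ 1.6 V / 1.266 mV = 1263.82.
Need 2^N ≥ 1263.82; 2^10 = 1024, 2^11 = 2048.
Minimum N = 11.

11 bits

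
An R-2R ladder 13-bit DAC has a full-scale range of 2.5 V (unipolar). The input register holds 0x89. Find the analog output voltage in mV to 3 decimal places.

41.809 mV

LSB = 2.5 V / 2^13 = 305.18 µV.
Code 0x89 = 137 decimal.
V_out = 0 + 137 × 0.000305176 V = 0.0418091 V.
= 41.809 mV.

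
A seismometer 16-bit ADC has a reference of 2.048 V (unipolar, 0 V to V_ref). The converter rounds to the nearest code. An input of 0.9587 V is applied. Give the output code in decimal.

Full-scale span = 2.048 V; LSB = 2.048/2^16 = 31.25 µV.
(0.9587 − 0) / 3.125e-05 = 30678.400 LSBs.
So the output code is 30678.

code 30678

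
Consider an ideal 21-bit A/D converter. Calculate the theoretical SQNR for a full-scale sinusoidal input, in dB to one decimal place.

SNR ≈ 6.02·N + 1.76 dB = 6.02·21 + 1.76 = 128.18 dB.

128.2 dB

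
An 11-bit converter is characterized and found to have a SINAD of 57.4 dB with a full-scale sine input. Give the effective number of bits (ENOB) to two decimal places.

9.24 bits

ENOB = (SINAD − 1.76) / 6.02 = (57.4 − 1.76)/6.02 = 9.243.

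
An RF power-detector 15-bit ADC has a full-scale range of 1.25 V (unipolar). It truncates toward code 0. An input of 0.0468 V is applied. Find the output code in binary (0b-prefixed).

LSB = 1.25 V / 32768 = 38.15 µV.
(V_in − V_low)/LSB = (0.0468 − 0) / 3.8147e-05 = 1226.834.
Floor → code 1226.
In binary (0b-prefixed): 0b10011001010.

code 0b10011001010 (decimal 1226)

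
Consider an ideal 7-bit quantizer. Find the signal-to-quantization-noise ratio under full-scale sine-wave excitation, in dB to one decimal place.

43.9 dB

SNR ≈ 6.02·N + 1.76 dB = 6.02·7 + 1.76 = 43.90 dB.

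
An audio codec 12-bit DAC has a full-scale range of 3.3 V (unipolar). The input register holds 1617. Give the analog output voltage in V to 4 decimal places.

1.3028 V

LSB = 3.3 V / 2^12 = 0.806 mV.
V_out = 0 + 1617 × 0.000805664 V = 1.30276 V.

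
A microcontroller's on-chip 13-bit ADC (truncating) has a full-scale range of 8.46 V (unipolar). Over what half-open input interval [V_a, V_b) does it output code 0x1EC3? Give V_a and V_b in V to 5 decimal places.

LSB = 8.46/2^13 = 1.033 mV.
Code 0x1EC3 = 7875 decimal.
V_a = V_low + 7875·LSB = 8.13263 V; V_b = V_low + 7876·LSB = 8.13366 V.

[8.13263 V, 8.13366 V)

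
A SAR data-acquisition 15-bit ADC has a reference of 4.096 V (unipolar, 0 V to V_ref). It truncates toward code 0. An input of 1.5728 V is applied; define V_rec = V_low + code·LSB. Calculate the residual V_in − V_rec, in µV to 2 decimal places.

50.00 µV

LSB = 4.096/2^15 = 125.00 µV.
(1.5728 − 0)/0.000125 = 12582.4000; ⌊·⌋ gives code 12582.
Reconstructed: 1.57275 V.
Difference: 5e-05 V → 50.00 µV.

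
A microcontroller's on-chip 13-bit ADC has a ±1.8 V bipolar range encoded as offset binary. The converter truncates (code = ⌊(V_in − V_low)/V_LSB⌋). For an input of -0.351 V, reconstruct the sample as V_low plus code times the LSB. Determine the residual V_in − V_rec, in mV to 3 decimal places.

One LSB is 3.6 V / 8192 = 439.45 µV.
Scaled input = 3297.2800 LSBs, so code = 3297.
Reconstructed: -0.35112305 V.
V_in − V_rec = 0.000123047 V = 0.123 mV.

0.123 mV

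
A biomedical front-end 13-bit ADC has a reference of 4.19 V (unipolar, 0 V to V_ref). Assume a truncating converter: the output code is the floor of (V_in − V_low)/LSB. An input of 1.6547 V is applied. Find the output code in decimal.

With 8192 levels over 4.19 V, one step is 0.511 mV.
(V_in − V_low)/LSB = (1.6547 − 0) / 0.000511475 = 3235.156.
⌊·⌋(3235.156) = 3235.

code 3235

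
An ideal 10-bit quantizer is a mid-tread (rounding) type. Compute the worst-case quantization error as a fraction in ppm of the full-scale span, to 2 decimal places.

Rounding → worst-case error = ½ LSB = V_FS/2^11, so 1e+06/2048 = 488.281 ppm of full scale.

488.28 ppm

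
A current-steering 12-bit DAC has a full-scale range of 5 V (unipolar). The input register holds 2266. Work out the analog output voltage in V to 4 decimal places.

LSB = 5 V / 2^12 = 1.221 mV.
V_out = 0 + 2266 × 0.0012207 V = 2.76611 V.

2.7661 V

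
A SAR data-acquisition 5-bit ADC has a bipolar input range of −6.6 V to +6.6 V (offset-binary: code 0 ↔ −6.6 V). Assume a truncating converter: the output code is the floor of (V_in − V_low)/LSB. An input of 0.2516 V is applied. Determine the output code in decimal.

code 16

With 32 levels over 13.2 V, one step is 412.500 mV.
(V_in − V_low)/LSB = (0.2516 − (−6.6)) / 0.4125 = 16.610.
So the output code is 16.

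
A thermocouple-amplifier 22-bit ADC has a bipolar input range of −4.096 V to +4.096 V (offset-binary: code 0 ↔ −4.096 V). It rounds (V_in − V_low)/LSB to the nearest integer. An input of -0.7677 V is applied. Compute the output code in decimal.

LSB = 8.192 V / 4194304 = 1.95 µV.
(-0.7677 − (−4.096)) / 1.95313e-06 = 1704089.600 LSBs.
So the output code is 1704090.

code 1704090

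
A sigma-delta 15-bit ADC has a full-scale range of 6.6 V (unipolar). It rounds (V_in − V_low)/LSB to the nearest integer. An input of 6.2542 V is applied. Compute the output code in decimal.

With 32768 levels over 6.6 V, one step is 201.42 µV.
Input sits at 31051.155 steps above V_low.
round(31051.155) = 31051.

code 31051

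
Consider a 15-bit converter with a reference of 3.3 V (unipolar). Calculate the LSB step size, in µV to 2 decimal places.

100.71 µV

Full-scale span = 3.3 V.
LSB = 3.3 / 2^15 = 3.3 / 32768 = 0.000100708 V = 100.71 µV.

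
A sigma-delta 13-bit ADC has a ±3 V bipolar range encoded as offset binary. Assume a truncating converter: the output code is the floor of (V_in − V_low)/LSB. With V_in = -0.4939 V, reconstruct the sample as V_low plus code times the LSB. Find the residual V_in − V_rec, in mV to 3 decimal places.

0.485 mV

One LSB is 6 V / 8192 = 0.732 mV.
(V_in − V_low)/LSB = (-0.4939 − (−3))/0.000732422 = 3421.6619 → code 3421 (floor).
V_rec = (−3) + 3421·0.000732422 = -0.49438477 V.
V_in − V_rec = 0.000484766 V = 0.485 mV.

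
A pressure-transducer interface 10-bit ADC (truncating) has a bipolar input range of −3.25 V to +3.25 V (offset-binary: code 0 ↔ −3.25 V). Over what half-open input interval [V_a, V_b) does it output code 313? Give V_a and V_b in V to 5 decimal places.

LSB = 6.5/2^10 = 6.348 mV.
V_a = V_low + 313·LSB = -1.26318 V; V_b = V_low + 314·LSB = -1.25684 V.

[-1.26318 V, -1.25684 V)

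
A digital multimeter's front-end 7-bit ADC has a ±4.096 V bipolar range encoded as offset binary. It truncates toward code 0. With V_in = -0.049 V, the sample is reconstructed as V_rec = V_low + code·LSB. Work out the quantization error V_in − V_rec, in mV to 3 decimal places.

15.000 mV

Step size: 8.192 V ÷ 2^7 = 64.000 mV.
(-0.049 − (−4.096))/0.064 = 63.2344; ⌊·⌋ gives code 63.
V_rec = (−4.096) + 63·0.064 = -0.064 V.
Error = -0.049 − (−0.064) = 0.015 V = 15.000 mV.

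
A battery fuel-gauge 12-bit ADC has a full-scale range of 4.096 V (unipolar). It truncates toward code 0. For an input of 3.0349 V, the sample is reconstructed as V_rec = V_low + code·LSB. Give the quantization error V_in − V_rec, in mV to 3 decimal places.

0.900 mV

Step size: 4.096 V ÷ 2^12 = 1.000 mV.
(V_in − V_low)/LSB = (3.0349 − 0)/0.001 = 3034.9000 → code 3034 (floor).
V_rec = 0 + 3034·0.001 = 3.034 V.
Error = 3.0349 − 3.034 = 0.0009 V = 0.900 mV.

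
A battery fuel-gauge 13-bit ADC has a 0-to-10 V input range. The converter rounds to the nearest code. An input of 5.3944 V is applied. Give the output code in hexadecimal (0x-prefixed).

code 0x1143 (decimal 4419)

With 8192 levels over 10 V, one step is 1.221 mV.
(5.3944 − 0) / 0.0012207 = 4419.092 LSBs.
So the output code is 4419.
In hexadecimal (0x-prefixed): 0x1143.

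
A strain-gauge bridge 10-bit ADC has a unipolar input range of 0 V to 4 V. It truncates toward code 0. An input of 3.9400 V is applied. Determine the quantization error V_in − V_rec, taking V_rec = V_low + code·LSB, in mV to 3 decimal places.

2.500 mV

LSB = 4/2^10 = 3.906 mV.
(3.9400 − 0)/0.00390625 = 1008.6400; ⌊·⌋ gives code 1008.
Reconstructed: 3.9375 V.
V_in − V_rec = 0.0025 V = 2.500 mV.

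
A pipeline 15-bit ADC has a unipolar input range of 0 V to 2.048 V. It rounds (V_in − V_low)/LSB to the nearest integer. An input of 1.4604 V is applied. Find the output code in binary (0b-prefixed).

With 32768 levels over 2.048 V, one step is 62.50 µV.
(V_in − V_low)/LSB = (1.4604 − 0) / 6.25e-05 = 23366.400.
Round → code 23366.
In binary (0b-prefixed): 0b101101101000110.

code 0b101101101000110 (decimal 23366)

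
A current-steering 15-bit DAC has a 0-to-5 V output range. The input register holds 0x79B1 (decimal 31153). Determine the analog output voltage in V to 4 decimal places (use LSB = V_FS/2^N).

LSB = 5 V / 2^15 = 152.59 µV.
Code 0x79B1 = 31153 decimal.
V_out = 0 + 31153 × 0.000152588 V = 4.75357 V.

4.7536 V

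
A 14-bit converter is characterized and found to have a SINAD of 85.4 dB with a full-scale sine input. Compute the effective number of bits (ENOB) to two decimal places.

13.89 bits

ENOB = (SINAD − 1.76) / 6.02 = (85.4 − 1.76)/6.02 = 13.894.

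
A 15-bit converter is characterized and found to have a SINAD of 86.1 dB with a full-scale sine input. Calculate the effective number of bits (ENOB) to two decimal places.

ENOB = (SINAD − 1.76) / 6.02 = (86.1 − 1.76)/6.02 = 14.010.

14.01 bits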